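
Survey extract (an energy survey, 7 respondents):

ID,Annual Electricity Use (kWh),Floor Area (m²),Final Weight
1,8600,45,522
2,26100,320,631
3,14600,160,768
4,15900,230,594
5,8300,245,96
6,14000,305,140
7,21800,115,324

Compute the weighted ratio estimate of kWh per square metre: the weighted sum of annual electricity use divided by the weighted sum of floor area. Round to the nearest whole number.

87

Σ wᵢ·y = 8600×522 + 26100×631 + 14600×768 + 15900×594 + 8300×96 + 14000×140 + 21800×324
  = 4489200 + 16469100 + 11212800 + 9444600 + 796800 + 1960000 + 7063200 = 51435700
Σ wᵢ·x = 45×522 + 320×631 + 160×768 + 230×594 + 245×96 + 305×140 + 115×324
  = 588390
Ratio = 51435700 / 588390 = 87.417699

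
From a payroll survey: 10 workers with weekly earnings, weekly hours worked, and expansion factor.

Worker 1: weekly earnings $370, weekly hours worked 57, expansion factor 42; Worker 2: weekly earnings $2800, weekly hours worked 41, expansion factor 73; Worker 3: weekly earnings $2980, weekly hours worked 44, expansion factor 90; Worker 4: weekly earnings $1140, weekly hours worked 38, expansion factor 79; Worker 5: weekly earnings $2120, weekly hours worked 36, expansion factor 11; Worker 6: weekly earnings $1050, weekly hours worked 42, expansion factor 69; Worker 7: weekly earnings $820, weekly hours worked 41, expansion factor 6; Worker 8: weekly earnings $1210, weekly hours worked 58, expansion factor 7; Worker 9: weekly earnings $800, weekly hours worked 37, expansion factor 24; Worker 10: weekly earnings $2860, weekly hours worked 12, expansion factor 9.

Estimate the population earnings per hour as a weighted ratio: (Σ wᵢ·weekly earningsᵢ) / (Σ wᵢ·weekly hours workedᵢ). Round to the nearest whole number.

Σ wᵢ·y = 370×42 + 2800×73 + 2980×90 + 1140×79 + 2120×11 + 1050×69 + 820×6 + 1210×7 + 800×24 + 2860×9
  = 732300
Σ wᵢ·x = 57×42 + 41×73 + 44×90 + 38×79 + 36×11 + 42×69 + 41×6 + 58×7 + 37×24 + 12×9
  = 2394 + 2993 + 3960 + 3002 + 396 + 2898 + 246 + 406 + 888 + 108 = 17291
Ratio = 732300 / 17291 = 42.351512

42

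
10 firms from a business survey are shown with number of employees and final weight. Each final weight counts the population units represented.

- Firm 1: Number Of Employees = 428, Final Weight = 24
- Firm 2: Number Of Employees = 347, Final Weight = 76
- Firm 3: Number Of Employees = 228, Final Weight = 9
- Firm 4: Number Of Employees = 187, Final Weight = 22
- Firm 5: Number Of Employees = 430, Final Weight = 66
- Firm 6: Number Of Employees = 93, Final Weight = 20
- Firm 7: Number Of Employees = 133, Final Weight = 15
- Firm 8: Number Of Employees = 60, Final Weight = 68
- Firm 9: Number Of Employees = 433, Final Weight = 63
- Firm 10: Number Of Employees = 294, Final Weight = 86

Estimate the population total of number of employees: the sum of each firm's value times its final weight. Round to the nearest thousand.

132000

Weighted total = 428×24 + 347×76 + 228×9 + 187×22 + 430×66 + 93×20 + 133×15 + 60×68 + 433×63 + 294×86
  = 131688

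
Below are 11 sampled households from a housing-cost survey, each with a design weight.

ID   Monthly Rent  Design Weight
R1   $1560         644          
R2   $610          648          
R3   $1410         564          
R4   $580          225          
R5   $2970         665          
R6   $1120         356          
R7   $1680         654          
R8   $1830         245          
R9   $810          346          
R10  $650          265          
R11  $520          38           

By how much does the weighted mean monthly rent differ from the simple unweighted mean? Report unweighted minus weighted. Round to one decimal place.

-195.8

Unweighted sum = 1560 + 610 + 1410 + 580 + 2970 + 1120 + 1680 + 1830 + 810 + 650 + 520 = 13740
Unweighted mean = 13740 / 11 = 1249.0909
Weighted sum = 1560×644 + 610×648 + 1410×564 + 580×225 + 2970×665 + 1120×356 + 1680×654 + 1830×245 + 810×346 + 650×265 + 520×38
  = 1004640 + 395280 + 795240 + 130500 + 1975050 + 398720 + 1098720 + 448350 + 280260 + 172250 + 19760 = 6718770
Sum of weights = 4650
Weighted mean = 6718770 / 4650 = 1444.8968
Difference (unweighted minus weighted) = -195.80587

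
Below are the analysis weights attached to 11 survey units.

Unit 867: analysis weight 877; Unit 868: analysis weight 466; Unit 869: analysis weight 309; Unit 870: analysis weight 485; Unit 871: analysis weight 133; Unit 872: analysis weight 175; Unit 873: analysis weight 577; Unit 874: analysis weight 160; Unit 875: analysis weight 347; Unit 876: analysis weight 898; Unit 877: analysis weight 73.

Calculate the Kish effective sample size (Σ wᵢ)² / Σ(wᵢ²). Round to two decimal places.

7.62

Σ wᵢ = 877 + 466 + 309 + 485 + 133 + 175 + 577 + 160 + 347 + 898 + 73 = 4500
Σ wᵢ² = 2655976
n_eff = 4500² / 2655976 = 20250000 / 2655976 = 7.6243159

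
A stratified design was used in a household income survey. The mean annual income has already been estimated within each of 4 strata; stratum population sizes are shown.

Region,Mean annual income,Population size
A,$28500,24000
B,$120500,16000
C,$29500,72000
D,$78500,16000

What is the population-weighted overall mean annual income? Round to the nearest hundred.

46800

Σ Nₕ·x̄ₕ = 28500×24000 + 120500×16000 + 29500×72000 + 78500×16000
  = 684000000 + 1928000000 + 2124000000 + 1256000000 = 5992000000
Σ Nₕ = 24000 + 16000 + 72000 + 16000 = 128000
Overall mean = 5992000000 / 128000 = 46812.5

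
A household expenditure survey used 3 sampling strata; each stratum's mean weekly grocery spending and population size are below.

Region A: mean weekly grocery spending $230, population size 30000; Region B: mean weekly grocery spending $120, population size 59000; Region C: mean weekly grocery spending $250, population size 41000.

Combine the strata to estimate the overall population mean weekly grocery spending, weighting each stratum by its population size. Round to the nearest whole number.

186

Σ Nₕ·x̄ₕ = 230×30000 + 120×59000 + 250×41000
  = 6900000 + 7080000 + 10250000 = 24230000
Σ Nₕ = 30000 + 59000 + 41000 = 130000
Overall mean = 24230000 / 130000 = 186.38462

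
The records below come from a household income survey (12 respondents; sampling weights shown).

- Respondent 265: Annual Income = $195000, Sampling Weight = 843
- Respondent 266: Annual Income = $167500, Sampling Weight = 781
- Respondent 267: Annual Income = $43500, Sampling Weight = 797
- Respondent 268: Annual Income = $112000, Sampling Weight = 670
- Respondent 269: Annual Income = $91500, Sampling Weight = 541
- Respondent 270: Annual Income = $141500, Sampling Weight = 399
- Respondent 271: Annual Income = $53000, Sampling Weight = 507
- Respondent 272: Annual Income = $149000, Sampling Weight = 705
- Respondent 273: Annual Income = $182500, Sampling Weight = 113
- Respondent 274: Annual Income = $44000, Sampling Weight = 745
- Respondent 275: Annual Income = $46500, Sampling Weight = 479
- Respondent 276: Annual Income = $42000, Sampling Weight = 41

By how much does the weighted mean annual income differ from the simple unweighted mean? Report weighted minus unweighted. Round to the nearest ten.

Unweighted sum = 195000 + 167500 + 43500 + 112000 + 91500 + 141500 + 53000 + 149000 + 182500 + 44000 + 46500 + 42000 = 1268000
Unweighted mean = 1268000 / 12 = 105666.67
Weighted sum = 195000×843 + 167500×781 + 43500×797 + 112000×670 + 91500×541 + 141500×399 + 53000×507 + 149000×705 + 182500×113 + 44000×745 + 46500×479 + 42000×41
  = 720186000
Sum of weights = 6621
Weighted mean = 720186000 / 6621 = 108773
Difference (weighted minus unweighted) = 3106.3283

3110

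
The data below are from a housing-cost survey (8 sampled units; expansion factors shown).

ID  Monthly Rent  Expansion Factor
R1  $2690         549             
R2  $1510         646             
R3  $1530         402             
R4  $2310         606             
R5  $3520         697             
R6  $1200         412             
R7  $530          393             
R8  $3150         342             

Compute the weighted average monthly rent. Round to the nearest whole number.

Weighted sum = 2690×549 + 1510×646 + 1530×402 + 2310×606 + 3520×697 + 1200×412 + 530×393 + 3150×342
  = 1476810 + 975460 + 615060 + 1399860 + 2453440 + 494400 + 208290 + 1077300 = 8700620
Sum of weights = 549 + 646 + 402 + 606 + 697 + 412 + 393 + 342 = 4047
Weighted mean = 8700620 / 4047 = 2149.8937

2150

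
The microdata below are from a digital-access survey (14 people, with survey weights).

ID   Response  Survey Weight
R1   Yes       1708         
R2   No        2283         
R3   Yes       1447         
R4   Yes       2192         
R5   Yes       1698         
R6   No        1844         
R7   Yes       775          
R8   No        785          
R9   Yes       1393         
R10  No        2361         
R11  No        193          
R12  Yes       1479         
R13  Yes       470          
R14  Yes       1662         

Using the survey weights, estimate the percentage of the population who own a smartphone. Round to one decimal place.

Sum of weights for 'Yes' = 1708 + 1447 + 2192 + 1698 + 775 + 1393 + 1479 + 470 + 1662 = 12824
Total weight = 20290
Weighted proportion = 12824 / 20290 = 0.63203549 → 63.203549%

63.2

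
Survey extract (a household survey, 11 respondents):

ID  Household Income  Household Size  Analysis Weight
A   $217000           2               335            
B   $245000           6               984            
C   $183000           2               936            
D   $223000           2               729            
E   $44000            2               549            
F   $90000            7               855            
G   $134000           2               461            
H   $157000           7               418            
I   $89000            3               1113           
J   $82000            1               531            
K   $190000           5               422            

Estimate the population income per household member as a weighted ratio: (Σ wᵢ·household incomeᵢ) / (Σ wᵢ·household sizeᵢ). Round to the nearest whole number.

40981

Σ wᵢ·y = 217000×335 + 245000×984 + 183000×936 + 223000×729 + 44000×549 + 90000×855 + 134000×461 + 157000×418 + 89000×1113 + 82000×531 + 190000×422
  = 1098915000
Σ wᵢ·x = 2×335 + 6×984 + 2×936 + 2×729 + 2×549 + 7×855 + 2×461 + 7×418 + 3×1113 + 1×531 + 5×422
  = 670 + 5904 + 1872 + 1458 + 1098 + 5985 + 922 + 2926 + 3339 + 531 + 2110 = 26815
Ratio = 1098915000 / 26815 = 40981.354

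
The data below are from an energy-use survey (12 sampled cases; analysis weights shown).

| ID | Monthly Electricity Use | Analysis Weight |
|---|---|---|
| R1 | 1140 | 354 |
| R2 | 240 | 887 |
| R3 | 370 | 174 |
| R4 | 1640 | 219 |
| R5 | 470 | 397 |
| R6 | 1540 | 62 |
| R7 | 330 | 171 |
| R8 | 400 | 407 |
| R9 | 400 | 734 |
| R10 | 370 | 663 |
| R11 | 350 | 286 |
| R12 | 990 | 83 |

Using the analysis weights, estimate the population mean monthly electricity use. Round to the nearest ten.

510

Weighted sum = 1140×354 + 240×887 + 370×174 + 1640×219 + 470×397 + 1540×62 + 330×171 + 400×407 + 400×734 + 370×663 + 350×286 + 990×83
  = 403560 + 212880 + 64380 + 359160 + 186590 + 95480 + 56430 + 162800 + 293600 + 245310 + 100100 + 82170 = 2262460
Sum of weights = 4437
Weighted mean = 2262460 / 4437 = 509.9076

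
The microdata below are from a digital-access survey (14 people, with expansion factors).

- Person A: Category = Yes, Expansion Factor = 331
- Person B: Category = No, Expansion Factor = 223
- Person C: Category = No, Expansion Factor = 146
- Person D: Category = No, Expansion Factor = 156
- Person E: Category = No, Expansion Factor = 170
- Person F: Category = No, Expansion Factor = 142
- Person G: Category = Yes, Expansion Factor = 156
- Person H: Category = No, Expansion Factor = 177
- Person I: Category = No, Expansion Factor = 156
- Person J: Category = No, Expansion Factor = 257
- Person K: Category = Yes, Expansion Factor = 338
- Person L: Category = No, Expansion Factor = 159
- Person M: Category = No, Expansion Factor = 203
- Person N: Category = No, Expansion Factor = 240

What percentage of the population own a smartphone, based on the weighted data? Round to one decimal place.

Sum of weights for 'Yes' = 331 + 156 + 338 = 825
Total weight = 2854
Weighted proportion = 825 / 2854 = 0.28906797 → 28.906797%

28.9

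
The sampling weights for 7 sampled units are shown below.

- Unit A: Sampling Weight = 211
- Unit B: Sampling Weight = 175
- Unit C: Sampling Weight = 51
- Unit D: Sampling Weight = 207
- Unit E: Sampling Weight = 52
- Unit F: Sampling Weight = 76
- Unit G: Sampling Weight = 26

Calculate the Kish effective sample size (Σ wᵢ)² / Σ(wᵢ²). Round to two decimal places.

4.91

Σ wᵢ = 211 + 175 + 51 + 207 + 52 + 76 + 26 = 798
Σ wᵢ² = 44521 + 30625 + 2601 + 42849 + 2704 + 5776 + 676 = 129752
n_eff = 798² / 129752 = 636804 / 129752 = 4.907855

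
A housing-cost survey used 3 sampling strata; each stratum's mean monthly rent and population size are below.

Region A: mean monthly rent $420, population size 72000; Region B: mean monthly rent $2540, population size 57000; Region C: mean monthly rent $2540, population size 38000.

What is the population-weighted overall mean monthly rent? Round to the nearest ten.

1630

Σ Nₕ·x̄ₕ = 420×72000 + 2540×57000 + 2540×38000
  = 30240000 + 144780000 + 96520000 = 271540000
Σ Nₕ = 72000 + 57000 + 38000 = 167000
Overall mean = 271540000 / 167000 = 1625.988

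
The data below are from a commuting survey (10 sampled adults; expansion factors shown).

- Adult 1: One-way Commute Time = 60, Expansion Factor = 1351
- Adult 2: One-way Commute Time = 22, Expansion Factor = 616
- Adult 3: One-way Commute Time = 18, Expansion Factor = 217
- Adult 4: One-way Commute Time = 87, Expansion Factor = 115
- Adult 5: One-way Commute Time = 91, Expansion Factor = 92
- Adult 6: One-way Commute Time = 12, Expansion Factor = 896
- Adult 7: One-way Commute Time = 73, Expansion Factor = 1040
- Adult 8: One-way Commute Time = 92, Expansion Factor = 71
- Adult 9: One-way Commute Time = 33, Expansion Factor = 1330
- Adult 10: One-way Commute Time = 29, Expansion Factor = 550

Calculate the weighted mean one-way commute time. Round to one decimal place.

43.0

Weighted sum = 60×1351 + 22×616 + 18×217 + 87×115 + 91×92 + 12×896 + 73×1040 + 92×71 + 33×1330 + 29×550
  = 81060 + 13552 + 3906 + 10005 + 8372 + 10752 + 75920 + 6532 + 43890 + 15950 = 269939
Sum of weights = 1351 + 616 + 217 + 115 + 92 + 896 + 1040 + 71 + 1330 + 550 = 6278
Weighted mean = 269939 / 6278 = 42.997611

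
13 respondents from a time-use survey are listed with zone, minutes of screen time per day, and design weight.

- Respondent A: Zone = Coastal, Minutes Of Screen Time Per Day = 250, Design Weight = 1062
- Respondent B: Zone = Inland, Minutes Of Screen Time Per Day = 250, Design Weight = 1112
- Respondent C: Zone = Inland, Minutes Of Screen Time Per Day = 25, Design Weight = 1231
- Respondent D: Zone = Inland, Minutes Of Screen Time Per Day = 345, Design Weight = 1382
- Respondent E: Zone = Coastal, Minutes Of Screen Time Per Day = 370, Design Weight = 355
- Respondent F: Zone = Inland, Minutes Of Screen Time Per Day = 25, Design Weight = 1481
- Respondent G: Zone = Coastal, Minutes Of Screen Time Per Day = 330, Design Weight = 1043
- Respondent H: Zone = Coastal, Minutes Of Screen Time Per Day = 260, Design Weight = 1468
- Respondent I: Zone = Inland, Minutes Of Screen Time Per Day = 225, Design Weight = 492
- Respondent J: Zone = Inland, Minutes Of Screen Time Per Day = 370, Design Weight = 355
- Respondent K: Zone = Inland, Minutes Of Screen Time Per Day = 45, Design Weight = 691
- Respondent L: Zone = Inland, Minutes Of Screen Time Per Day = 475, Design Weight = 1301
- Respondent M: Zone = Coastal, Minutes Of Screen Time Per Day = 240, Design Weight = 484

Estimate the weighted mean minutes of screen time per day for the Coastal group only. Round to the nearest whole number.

Coastal rows: A, E, G, H, M
Weighted sum = 1238880
Sum of weights = 4412
Weighted mean = 1238880 / 4412 = 280.79782

281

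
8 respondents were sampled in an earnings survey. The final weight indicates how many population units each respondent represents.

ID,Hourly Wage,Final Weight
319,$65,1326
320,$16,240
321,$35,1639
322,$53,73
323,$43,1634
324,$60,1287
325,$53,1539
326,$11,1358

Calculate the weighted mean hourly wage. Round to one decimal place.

43.5

Weighted sum = 65×1326 + 16×240 + 35×1639 + 53×73 + 43×1634 + 60×1287 + 53×1539 + 11×1358
  = 395251
Sum of weights = 1326 + 240 + 1639 + 73 + 1634 + 1287 + 1539 + 1358 = 9096
Weighted mean = 395251 / 9096 = 43.453276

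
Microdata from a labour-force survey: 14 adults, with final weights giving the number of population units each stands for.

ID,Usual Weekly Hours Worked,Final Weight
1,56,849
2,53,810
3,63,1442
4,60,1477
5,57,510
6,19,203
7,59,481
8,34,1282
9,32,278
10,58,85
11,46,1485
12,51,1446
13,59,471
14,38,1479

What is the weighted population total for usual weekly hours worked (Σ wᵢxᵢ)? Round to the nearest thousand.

615000

Weighted total = 614707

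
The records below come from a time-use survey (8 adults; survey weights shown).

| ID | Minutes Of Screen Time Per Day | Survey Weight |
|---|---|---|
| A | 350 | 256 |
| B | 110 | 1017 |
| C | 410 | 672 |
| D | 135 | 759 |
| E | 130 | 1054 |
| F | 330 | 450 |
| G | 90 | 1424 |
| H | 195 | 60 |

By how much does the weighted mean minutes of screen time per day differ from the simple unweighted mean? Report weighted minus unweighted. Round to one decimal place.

-42.2

Unweighted sum = 350 + 110 + 410 + 135 + 130 + 330 + 90 + 195 = 1750
Unweighted mean = 1750 / 8 = 218.75
Weighted sum = 350×256 + 110×1017 + 410×672 + 135×759 + 130×1054 + 330×450 + 90×1424 + 195×60
  = 1004835
Sum of weights = 256 + 1017 + 672 + 759 + 1054 + 450 + 1424 + 60 = 5692
Weighted mean = 1004835 / 5692 = 176.53461
Difference (weighted minus unweighted) = -42.21539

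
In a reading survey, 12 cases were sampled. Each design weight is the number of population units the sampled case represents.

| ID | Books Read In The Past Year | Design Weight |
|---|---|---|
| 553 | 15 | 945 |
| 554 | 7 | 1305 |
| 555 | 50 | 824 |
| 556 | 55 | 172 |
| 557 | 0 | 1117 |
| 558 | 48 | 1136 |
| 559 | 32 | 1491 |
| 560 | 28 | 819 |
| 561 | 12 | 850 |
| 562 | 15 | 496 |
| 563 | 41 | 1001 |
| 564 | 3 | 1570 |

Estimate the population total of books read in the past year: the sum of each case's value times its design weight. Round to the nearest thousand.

263000

Weighted total = 15×945 + 7×1305 + 50×824 + 55×172 + 0×1117 + 48×1136 + 32×1491 + 28×819 + 12×850 + 15×496 + 41×1001 + 3×1570
  = 14175 + 9135 + 41200 + 9460 + 0 + 54528 + 47712 + 22932 + 10200 + 7440 + 41041 + 4710 = 262533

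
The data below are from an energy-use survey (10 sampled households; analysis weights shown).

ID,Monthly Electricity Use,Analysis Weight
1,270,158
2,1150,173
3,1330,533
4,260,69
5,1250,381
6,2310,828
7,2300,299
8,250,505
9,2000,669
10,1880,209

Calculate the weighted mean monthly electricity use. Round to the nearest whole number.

1543

Weighted sum = 270×158 + 1150×173 + 1330×533 + 260×69 + 1250×381 + 2310×828 + 2300×299 + 250×505 + 2000×669 + 1880×209
  = 42660 + 198950 + 708890 + 17940 + 476250 + 1912680 + 687700 + 126250 + 1338000 + 392920 = 5902240
Sum of weights = 158 + 173 + 533 + 69 + 381 + 828 + 299 + 505 + 669 + 209 = 3824
Weighted mean = 5902240 / 3824 = 1543.4728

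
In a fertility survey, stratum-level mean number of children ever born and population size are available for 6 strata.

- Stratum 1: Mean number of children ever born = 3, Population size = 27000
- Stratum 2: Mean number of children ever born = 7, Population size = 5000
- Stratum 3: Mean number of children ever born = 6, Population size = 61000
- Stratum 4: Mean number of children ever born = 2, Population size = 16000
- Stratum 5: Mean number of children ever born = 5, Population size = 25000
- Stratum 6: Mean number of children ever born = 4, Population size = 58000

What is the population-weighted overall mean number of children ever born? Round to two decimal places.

4.54

Σ Nₕ·x̄ₕ = 3×27000 + 7×5000 + 6×61000 + 2×16000 + 5×25000 + 4×58000
  = 871000
Σ Nₕ = 27000 + 5000 + 61000 + 16000 + 25000 + 58000 = 192000
Overall mean = 871000 / 192000 = 4.5364583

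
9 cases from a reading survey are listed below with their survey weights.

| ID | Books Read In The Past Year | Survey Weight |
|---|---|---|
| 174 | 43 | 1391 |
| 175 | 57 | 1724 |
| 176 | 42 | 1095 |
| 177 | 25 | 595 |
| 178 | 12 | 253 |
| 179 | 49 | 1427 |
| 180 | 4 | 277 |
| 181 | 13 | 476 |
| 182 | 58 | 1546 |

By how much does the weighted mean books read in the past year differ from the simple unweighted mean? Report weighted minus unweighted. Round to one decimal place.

10.6

Unweighted sum = 43 + 57 + 42 + 25 + 12 + 49 + 4 + 13 + 58 = 303
Unweighted mean = 303 / 9 = 33.666667
Weighted sum = 43×1391 + 57×1724 + 42×1095 + 25×595 + 12×253 + 49×1427 + 4×277 + 13×476 + 58×1546
  = 59813 + 98268 + 45990 + 14875 + 3036 + 69923 + 1108 + 6188 + 89668 = 388869
Sum of weights = 8784
Weighted mean = 388869 / 8784 = 44.27015
Difference (weighted minus unweighted) = 10.603484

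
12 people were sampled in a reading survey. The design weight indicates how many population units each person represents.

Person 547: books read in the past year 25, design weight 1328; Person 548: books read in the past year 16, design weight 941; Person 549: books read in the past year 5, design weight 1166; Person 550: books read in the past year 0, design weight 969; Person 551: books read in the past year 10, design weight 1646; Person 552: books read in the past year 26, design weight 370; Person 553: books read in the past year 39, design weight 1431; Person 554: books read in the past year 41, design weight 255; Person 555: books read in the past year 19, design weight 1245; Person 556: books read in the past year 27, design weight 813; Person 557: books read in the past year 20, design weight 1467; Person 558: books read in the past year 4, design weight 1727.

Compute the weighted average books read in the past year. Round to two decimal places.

17.09

Weighted sum = 25×1328 + 16×941 + 5×1166 + 0×969 + 10×1646 + 26×370 + 39×1431 + 41×255 + 19×1245 + 27×813 + 20×1467 + 4×1727
  = 33200 + 15056 + 5830 + 0 + 16460 + 9620 + 55809 + 10455 + 23655 + 21951 + 29340 + 6908 = 228284
Sum of weights = 1328 + 941 + 1166 + 969 + 1646 + 370 + 1431 + 255 + 1245 + 813 + 1467 + 1727 = 13358
Weighted mean = 228284 / 13358 = 17.089684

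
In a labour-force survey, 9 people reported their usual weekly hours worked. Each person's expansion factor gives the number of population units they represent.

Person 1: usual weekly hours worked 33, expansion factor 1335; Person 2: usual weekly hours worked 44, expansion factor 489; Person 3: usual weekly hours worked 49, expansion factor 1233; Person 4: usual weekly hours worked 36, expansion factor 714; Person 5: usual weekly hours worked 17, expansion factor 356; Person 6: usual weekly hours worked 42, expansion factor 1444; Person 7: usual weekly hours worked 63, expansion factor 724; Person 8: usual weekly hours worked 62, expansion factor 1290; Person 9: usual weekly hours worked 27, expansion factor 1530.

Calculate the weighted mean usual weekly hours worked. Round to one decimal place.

Weighted sum = 33×1335 + 44×489 + 49×1233 + 36×714 + 17×356 + 42×1444 + 63×724 + 62×1290 + 27×1530
  = 385294
Sum of weights = 1335 + 489 + 1233 + 714 + 356 + 1444 + 724 + 1290 + 1530 = 9115
Weighted mean = 385294 / 9115 = 42.270324

42.3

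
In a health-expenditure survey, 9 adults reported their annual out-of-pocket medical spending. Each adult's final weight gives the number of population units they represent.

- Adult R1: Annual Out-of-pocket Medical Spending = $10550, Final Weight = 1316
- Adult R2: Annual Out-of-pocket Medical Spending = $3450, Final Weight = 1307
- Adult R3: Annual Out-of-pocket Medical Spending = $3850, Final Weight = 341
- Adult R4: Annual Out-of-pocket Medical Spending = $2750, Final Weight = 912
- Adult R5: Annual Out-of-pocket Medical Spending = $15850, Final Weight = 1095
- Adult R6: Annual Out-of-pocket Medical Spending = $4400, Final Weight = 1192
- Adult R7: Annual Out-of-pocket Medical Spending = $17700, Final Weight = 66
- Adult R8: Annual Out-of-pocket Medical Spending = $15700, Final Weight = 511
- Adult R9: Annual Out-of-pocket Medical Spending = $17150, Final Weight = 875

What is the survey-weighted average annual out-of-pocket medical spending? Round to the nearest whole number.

9063

Weighted sum = 10550×1316 + 3450×1307 + 3850×341 + 2750×912 + 15850×1095 + 4400×1192 + 17700×66 + 15700×511 + 17150×875
  = 69011500
Sum of weights = 1316 + 1307 + 341 + 912 + 1095 + 1192 + 66 + 511 + 875 = 7615
Weighted mean = 69011500 / 7615 = 9062.5739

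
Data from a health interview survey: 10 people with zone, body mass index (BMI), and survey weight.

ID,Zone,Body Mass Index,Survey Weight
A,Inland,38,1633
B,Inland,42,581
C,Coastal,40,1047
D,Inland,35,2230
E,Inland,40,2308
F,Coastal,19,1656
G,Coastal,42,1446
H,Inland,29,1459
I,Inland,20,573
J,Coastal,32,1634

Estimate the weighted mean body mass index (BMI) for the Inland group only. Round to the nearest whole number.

35

Inland rows: A, B, D, E, H, I
Weighted sum = 38×1633 + 42×581 + 35×2230 + 40×2308 + 29×1459 + 20×573
  = 310597
Sum of weights = 8784
Weighted mean = 310597 / 8784 = 35.359403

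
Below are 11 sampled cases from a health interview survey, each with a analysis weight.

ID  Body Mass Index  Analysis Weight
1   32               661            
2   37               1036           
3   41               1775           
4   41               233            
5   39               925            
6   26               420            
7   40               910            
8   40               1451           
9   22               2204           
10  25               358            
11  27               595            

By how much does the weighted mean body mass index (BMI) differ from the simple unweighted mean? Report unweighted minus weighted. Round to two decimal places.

Unweighted sum = 32 + 37 + 41 + 41 + 39 + 26 + 40 + 40 + 22 + 25 + 27 = 370
Unweighted mean = 370 / 11 = 33.636364
Weighted sum = 32×661 + 37×1036 + 41×1775 + 41×233 + 39×925 + 26×420 + 40×910 + 40×1451 + 22×2204 + 25×358 + 27×595
  = 21152 + 38332 + 72775 + 9553 + 36075 + 10920 + 36400 + 58040 + 48488 + 8950 + 16065 = 356750
Sum of weights = 10568
Weighted mean = 356750 / 10568 = 33.75757
Difference (unweighted minus weighted) = -0.12120639

-0.12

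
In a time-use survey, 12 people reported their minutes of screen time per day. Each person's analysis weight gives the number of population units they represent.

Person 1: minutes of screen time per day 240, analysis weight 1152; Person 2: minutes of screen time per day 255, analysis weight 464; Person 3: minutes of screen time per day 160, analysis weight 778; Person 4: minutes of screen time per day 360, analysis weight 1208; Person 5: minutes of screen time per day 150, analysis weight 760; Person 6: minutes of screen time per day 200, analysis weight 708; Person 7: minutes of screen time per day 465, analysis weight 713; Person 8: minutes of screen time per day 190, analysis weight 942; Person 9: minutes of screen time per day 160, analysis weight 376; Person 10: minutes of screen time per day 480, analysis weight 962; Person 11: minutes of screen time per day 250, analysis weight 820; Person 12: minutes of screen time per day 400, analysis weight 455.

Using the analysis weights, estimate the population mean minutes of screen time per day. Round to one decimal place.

281.6

Weighted sum = 240×1152 + 255×464 + 160×778 + 360×1208 + 150×760 + 200×708 + 465×713 + 190×942 + 160×376 + 480×962 + 250×820 + 400×455
  = 276480 + 118320 + 124480 + 434880 + 114000 + 141600 + 331545 + 178980 + 60160 + 461760 + 205000 + 182000 = 2629205
Sum of weights = 9338
Weighted mean = 2629205 / 9338 = 281.55976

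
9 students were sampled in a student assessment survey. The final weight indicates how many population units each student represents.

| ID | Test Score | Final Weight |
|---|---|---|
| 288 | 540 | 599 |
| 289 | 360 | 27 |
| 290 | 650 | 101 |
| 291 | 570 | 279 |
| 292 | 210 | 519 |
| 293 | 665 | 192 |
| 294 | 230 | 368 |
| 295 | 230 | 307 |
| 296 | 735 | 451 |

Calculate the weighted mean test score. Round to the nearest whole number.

451

Weighted sum = 540×599 + 360×27 + 650×101 + 570×279 + 210×519 + 665×192 + 230×368 + 230×307 + 735×451
  = 323460 + 9720 + 65650 + 159030 + 108990 + 127680 + 84640 + 70610 + 331485 = 1281265
Sum of weights = 599 + 27 + 101 + 279 + 519 + 192 + 368 + 307 + 451 = 2843
Weighted mean = 1281265 / 2843 = 450.67358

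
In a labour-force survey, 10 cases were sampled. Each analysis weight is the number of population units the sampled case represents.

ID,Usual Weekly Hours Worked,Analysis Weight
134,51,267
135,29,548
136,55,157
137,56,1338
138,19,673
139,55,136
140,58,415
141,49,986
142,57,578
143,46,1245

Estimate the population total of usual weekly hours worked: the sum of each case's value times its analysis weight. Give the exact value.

295939

Weighted total = 51×267 + 29×548 + 55×157 + 56×1338 + 19×673 + 55×136 + 58×415 + 49×986 + 57×578 + 46×1245
  = 13617 + 15892 + 8635 + 74928 + 12787 + 7480 + 24070 + 48314 + 32946 + 57270 = 295939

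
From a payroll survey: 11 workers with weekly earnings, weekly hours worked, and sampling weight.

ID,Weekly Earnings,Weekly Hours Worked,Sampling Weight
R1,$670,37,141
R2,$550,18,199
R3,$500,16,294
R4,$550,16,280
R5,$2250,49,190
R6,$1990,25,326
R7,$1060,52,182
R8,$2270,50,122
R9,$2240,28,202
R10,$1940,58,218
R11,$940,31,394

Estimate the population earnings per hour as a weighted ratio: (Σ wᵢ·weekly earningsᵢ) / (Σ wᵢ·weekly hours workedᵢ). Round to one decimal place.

40.4

Σ wᵢ·y = 3296780
Σ wᵢ·x = 37×141 + 18×199 + 16×294 + 16×280 + 49×190 + 25×326 + 52×182 + 50×122 + 28×202 + 58×218 + 31×394
  = 5217 + 3582 + 4704 + 4480 + 9310 + 8150 + 9464 + 6100 + 5656 + 12644 + 12214 = 81521
Ratio = 3296780 / 81521 = 40.440868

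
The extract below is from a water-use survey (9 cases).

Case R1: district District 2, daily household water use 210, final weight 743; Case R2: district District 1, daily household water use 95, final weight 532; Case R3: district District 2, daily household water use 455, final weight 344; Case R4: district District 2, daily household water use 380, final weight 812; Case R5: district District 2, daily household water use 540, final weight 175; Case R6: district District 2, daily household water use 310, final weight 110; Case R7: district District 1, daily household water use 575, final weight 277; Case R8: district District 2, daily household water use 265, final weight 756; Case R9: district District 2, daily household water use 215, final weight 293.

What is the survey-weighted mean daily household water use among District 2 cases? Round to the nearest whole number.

District 2 rows: R1, R3, R4, R5, R6, R8, R9
Weighted sum = 210×743 + 455×344 + 380×812 + 540×175 + 310×110 + 265×756 + 215×293
  = 1013045
Sum of weights = 743 + 344 + 812 + 175 + 110 + 756 + 293 = 3233
Weighted mean = 1013045 / 3233 = 313.34519

313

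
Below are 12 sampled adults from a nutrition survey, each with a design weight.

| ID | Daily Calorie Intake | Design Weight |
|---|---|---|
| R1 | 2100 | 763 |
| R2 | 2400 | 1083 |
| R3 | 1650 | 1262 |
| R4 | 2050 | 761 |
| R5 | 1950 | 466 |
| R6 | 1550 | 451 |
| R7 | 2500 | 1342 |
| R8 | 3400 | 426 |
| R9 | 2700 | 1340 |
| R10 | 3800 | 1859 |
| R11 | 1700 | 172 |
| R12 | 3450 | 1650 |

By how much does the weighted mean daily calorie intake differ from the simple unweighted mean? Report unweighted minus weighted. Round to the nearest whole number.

-234

Unweighted sum = 29250
Unweighted mean = 29250 / 12 = 2437.5
Weighted sum = 2100×763 + 2400×1083 + 1650×1262 + 2050×761 + 1950×466 + 1550×451 + 2500×1342 + 3400×426 + 2700×1340 + 3800×1859 + 1700×172 + 3450×1650
  = 1602300 + 2599200 + 2082300 + 1560050 + 908700 + 699050 + 3355000 + 1448400 + 3618000 + 7064200 + 292400 + 5692500 = 30922100
Sum of weights = 763 + 1083 + 1262 + 761 + 466 + 451 + 1342 + 426 + 1340 + 1859 + 172 + 1650 = 11575
Weighted mean = 30922100 / 11575 = 2671.4557
Difference (unweighted minus weighted) = -233.95572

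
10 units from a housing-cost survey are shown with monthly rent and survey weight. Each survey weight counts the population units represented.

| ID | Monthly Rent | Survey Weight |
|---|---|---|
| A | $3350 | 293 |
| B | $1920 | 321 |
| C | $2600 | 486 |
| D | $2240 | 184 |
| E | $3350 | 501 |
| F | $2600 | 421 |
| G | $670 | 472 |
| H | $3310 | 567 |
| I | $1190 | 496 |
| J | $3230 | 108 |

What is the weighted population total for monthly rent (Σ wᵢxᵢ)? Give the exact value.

Weighted total = 9178670

9178670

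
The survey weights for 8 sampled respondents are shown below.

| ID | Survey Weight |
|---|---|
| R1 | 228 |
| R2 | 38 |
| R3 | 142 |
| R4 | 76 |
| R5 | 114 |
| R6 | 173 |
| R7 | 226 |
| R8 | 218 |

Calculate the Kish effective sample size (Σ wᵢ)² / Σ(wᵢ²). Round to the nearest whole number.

7

Σ wᵢ = 228 + 38 + 142 + 76 + 114 + 173 + 226 + 218 = 1215
Σ wᵢ² = 51984 + 1444 + 20164 + 5776 + 12996 + 29929 + 51076 + 47524 = 220893
n_eff = 1215² / 220893 = 1476225 / 220893 = 6.6829868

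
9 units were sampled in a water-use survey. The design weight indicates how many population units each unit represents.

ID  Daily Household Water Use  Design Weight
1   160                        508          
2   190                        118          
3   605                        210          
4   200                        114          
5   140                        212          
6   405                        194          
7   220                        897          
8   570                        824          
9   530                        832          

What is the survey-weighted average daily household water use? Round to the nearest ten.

380

Weighted sum = 160×508 + 190×118 + 605×210 + 200×114 + 140×212 + 405×194 + 220×897 + 570×824 + 530×832
  = 81280 + 22420 + 127050 + 22800 + 29680 + 78570 + 197340 + 469680 + 440960 = 1469780
Sum of weights = 508 + 118 + 210 + 114 + 212 + 194 + 897 + 824 + 832 = 3909
Weighted mean = 1469780 / 3909 = 375.99898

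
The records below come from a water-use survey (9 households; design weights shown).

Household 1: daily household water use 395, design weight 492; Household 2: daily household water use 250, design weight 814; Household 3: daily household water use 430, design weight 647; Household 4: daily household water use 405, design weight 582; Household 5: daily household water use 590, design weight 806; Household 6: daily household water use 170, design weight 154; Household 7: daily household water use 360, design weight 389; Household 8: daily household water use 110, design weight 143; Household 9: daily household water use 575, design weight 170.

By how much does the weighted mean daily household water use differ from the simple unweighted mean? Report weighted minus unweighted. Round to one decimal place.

Unweighted sum = 395 + 250 + 430 + 405 + 590 + 170 + 360 + 110 + 575 = 3285
Unweighted mean = 3285 / 9 = 365
Weighted sum = 395×492 + 250×814 + 430×647 + 405×582 + 590×806 + 170×154 + 360×389 + 110×143 + 575×170
  = 194340 + 203500 + 278210 + 235710 + 475540 + 26180 + 140040 + 15730 + 97750 = 1667000
Sum of weights = 492 + 814 + 647 + 582 + 806 + 154 + 389 + 143 + 170 = 4197
Weighted mean = 1667000 / 4197 = 397.18847
Difference (weighted minus unweighted) = 32.188468

32.2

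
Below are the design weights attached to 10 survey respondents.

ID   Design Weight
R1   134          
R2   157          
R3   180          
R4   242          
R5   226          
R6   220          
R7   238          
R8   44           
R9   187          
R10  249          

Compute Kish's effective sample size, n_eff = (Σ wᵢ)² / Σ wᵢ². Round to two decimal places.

9.07

Σ wᵢ = 134 + 157 + 180 + 242 + 226 + 220 + 238 + 44 + 187 + 249 = 1877
Σ wᵢ² = 17956 + 24649 + 32400 + 58564 + 51076 + 48400 + 56644 + 1936 + 34969 + 62001 = 388595
n_eff = 1877² / 388595 = 3523129 / 388595 = 9.0663261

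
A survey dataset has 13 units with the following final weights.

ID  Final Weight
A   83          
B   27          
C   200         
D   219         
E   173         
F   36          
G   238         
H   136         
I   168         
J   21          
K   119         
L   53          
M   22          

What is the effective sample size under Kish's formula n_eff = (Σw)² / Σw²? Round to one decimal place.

9.0

Σ wᵢ = 1495
Σ wᵢ² = 248063
n_eff = 1495² / 248063 = 2235025 / 248063 = 9.0099088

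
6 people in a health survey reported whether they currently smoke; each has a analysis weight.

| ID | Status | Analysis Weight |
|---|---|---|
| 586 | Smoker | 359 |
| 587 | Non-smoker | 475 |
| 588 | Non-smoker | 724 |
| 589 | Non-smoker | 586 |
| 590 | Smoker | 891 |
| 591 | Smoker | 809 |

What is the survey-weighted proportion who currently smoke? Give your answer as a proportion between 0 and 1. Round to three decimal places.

Sum of weights for 'Smoker' = 359 + 891 + 809 = 2059
Total weight = 359 + 475 + 724 + 586 + 891 + 809 = 3844
Weighted proportion = 2059 / 3844 = 0.53563996

0.536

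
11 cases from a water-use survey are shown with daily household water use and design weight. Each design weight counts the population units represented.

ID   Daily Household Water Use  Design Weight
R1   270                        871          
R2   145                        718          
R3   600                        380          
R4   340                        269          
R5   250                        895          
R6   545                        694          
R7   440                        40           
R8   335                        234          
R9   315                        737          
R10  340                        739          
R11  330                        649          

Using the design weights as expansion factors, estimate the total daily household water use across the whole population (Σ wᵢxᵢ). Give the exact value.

2054295

Weighted total = 270×871 + 145×718 + 600×380 + 340×269 + 250×895 + 545×694 + 440×40 + 335×234 + 315×737 + 340×739 + 330×649
  = 235170 + 104110 + 228000 + 91460 + 223750 + 378230 + 17600 + 78390 + 232155 + 251260 + 214170 = 2054295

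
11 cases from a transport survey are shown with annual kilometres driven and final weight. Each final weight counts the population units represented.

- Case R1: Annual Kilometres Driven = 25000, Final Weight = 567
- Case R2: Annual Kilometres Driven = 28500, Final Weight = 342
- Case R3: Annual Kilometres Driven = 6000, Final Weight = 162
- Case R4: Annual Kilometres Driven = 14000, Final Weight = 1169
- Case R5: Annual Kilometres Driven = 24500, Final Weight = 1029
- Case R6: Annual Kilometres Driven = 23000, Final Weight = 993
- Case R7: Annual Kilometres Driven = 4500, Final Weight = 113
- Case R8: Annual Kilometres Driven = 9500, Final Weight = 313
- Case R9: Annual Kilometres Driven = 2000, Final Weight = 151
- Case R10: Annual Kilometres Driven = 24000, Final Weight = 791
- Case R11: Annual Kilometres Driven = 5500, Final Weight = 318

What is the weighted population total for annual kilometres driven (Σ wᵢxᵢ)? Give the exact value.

Weighted total = 25000×567 + 28500×342 + 6000×162 + 14000×1169 + 24500×1029 + 23000×993 + 4500×113 + 9500×313 + 2000×151 + 24000×791 + 5500×318
  = 113826500

113826500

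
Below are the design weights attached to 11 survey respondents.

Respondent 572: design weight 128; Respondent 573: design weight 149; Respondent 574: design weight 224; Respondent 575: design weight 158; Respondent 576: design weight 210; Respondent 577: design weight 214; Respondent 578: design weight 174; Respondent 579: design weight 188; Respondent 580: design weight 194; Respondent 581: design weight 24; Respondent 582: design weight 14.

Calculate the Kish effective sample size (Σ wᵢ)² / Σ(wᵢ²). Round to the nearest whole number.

Σ wᵢ = 128 + 149 + 224 + 158 + 210 + 214 + 174 + 188 + 194 + 24 + 14 = 1677
Σ wᵢ² = 307649
n_eff = 1677² / 307649 = 2812329 / 307649 = 9.1413559

9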